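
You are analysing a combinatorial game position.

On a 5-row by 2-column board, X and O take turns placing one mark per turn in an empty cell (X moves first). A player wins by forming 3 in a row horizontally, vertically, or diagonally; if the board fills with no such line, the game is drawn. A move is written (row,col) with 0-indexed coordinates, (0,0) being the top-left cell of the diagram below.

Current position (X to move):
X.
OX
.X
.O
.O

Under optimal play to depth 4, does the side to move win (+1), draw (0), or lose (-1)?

[X./OX/.X/.O/.O] X move#1: (0,1):+1/XX/OX/.X/.O/.O*, (2,0):+0/X./OX/XX/.O/.O, (3,0):+0/X./OX/.X/XO/.O, (4,0):+0/X./OX/.X/.O/XO
[XX/OX/.X/.O/.O] end (terminal -1, O#2); searched X./OX/.X/.O/.O to 4

value(X./OX/.X/.O/.O, X) = +1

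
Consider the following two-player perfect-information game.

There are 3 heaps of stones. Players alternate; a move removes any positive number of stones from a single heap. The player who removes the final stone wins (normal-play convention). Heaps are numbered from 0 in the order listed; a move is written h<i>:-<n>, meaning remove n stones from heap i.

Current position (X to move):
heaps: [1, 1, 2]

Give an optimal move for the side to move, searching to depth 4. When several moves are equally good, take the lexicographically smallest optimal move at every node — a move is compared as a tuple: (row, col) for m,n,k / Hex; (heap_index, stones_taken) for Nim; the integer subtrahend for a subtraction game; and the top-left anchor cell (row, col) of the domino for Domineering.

X's best at [(1,1,2)]: h2:-2

p1 X@[(1,1,2)]: h0:-1[(0,1,2)]-1 h1:-1[(1,0,2)]-1 h2:-1[(1,1,1)]-1 h2:-2[(1,1,0)]+1*
p2 O@[(1,1,0)]: h0:-1[(0,1,0)]-1* h1:-1[(1,0,0)]-1
p3 X@[(0,1,0)]: h1:-1[(0,0,0)]+1*
p4 O@[(0,0,0)] terminal -1; root [(1,1,2)] d4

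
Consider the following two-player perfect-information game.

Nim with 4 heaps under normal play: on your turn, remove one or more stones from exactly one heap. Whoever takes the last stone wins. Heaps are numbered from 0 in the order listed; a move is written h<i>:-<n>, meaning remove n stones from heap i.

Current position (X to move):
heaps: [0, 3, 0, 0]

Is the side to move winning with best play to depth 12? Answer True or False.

X winning at [(0,3,0,0)]: True

[(0,3,0,0)] X move#1: h1:-1:-1/(0,2,0,0), h1:-2:-1/(0,1,0,0), h1:-3:+1/(0,0,0,0)*
[(0,0,0,0)] end (terminal -1, O#2); searched (0,3,0,0) to 12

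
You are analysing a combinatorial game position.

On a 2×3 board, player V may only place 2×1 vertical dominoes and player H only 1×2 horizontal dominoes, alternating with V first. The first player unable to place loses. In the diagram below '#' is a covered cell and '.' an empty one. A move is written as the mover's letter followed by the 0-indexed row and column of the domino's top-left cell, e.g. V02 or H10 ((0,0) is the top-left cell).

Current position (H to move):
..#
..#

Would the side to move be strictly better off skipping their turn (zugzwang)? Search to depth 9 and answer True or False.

ply 1, H at ..#/..# | H00=+1→###/..#*; H10=+1→..#/###
ply 2: ###/..# is terminal -1 (V); from ..#/..# depth 9
suppose H passes — search the same position with V to move:
pass> ply 1, V at ..#/..# | V00=+1→#.#/#.#*; V01=+1→.##/.##
pass> ply 2: #.#/#.# is terminal -1 (H); from ..#/..# depth 9
for H: play +1, pass -1

zugzwang(..#/..#, H) = False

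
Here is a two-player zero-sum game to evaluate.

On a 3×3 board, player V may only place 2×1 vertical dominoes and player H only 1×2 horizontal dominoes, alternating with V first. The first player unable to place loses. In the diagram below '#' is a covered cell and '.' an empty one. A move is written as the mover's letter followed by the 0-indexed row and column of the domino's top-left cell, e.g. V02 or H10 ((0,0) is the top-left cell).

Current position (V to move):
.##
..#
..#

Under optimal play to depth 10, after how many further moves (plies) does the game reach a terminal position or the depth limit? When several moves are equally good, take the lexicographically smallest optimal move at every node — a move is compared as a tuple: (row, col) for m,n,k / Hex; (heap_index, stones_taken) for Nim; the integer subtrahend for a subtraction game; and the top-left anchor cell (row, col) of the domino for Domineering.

ply 1, V at .##/..#/..# | V00=-1→###/#.#/..#; V10=+1→.##/#.#/#.#*; V11=+1→.##/.##/.##
ply 2: .##/#.#/#.# is terminal -1 (H); from .##/..#/..# depth 10

PV length from [.##/..#/..#]: 1 ply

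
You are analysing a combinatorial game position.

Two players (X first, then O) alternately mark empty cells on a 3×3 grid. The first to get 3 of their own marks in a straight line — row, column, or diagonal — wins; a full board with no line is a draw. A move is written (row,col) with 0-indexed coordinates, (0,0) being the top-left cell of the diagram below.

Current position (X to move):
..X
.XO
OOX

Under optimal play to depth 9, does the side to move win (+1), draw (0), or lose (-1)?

p1 X@[..X/.XO/OOX]: (0,0)[X.X/.XO/OOX]+1* (0,1)[.XX/.XO/OOX]+0 (1,0)[..X/XXO/OOX]+0
p2 O@[X.X/.XO/OOX] terminal -1; root [..X/.XO/OOX] d9

value(..X/.XO/OOX, X) = +1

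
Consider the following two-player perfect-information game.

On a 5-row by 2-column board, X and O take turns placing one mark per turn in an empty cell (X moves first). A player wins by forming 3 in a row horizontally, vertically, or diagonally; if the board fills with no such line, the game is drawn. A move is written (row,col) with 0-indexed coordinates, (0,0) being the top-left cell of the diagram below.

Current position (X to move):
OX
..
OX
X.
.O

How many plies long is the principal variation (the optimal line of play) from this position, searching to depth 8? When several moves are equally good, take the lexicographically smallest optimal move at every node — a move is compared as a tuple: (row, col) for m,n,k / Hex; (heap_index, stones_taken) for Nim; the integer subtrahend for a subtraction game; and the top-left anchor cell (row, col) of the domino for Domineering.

p1 X@[OX/../OX/X./.O]: (1,0)[OX/X./OX/X./.O]+0 (1,1)[OX/.X/OX/X./.O]+1* (3,1)[OX/../OX/XX/.O]-1 (4,0)[OX/../OX/X./XO]-1
p2 O@[OX/.X/OX/X./.O] terminal -1; root [OX/../OX/X./.O] d8

PV length from [OX/../OX/X./.O]: 1 ply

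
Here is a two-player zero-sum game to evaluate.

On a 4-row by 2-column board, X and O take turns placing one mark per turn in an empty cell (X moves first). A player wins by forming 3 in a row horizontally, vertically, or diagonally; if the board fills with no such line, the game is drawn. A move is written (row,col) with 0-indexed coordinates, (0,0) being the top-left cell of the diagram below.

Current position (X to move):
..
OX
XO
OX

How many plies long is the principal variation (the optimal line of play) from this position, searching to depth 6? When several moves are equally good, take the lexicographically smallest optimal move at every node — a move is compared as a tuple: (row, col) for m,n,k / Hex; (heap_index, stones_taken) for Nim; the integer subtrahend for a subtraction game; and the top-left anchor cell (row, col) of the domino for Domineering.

PV length from [../OX/XO/OX]: 2 plies

ply 1, X at ../OX/XO/OX | (0,0)=+0→X./OX/XO/OX*; (0,1)=+0→.X/OX/XO/OX
ply 2, O at X./OX/XO/OX | (0,1)=+0→XO/OX/XO/OX*
ply 3: XO/OX/XO/OX is terminal +0 (X); from ../OX/XO/OX depth 6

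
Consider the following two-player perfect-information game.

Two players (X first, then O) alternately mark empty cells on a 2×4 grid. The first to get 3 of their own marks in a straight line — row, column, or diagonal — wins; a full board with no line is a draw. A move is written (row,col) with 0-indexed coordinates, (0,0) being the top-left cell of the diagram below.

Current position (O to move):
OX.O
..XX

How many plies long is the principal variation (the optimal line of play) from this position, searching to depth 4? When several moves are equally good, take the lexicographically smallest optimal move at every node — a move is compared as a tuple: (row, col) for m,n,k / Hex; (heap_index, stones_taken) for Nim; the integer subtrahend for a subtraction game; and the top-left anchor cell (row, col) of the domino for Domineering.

[OX.O/..XX] O move#1: (0,2):-1/OXOO/..XX, (1,0):-1/OX.O/O.XX, (1,1):+0/OX.O/.OXX*
[OX.O/.OXX] X move#2: (0,2):+0/OXXO/.OXX*, (1,0):+0/OX.O/XOXX
[OXXO/.OXX] O move#3: (1,0):+0/OXXO/OOXX*
[OXXO/OOXX] end (terminal +0, X#4); searched OX.O/..XX to 4

PV length from [OX.O/..XX]: 3 plies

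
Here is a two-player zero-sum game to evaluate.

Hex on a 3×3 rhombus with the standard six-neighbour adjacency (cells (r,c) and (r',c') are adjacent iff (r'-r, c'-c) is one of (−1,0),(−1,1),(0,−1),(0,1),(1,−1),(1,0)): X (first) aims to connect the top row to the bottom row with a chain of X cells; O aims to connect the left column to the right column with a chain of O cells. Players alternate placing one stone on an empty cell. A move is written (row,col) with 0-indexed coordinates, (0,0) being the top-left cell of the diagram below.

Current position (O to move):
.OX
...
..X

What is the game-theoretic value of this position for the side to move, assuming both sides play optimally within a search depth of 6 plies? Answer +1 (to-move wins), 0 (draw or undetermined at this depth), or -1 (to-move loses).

p1 O@[.OX/.../..X]: (0,0)[OOX/.../..X]-1* (1,0)[.OX/O../..X]-1 (1,1)[.OX/.O./..X]-1 (1,2)[.OX/..O/..X]-1 (2,0)[.OX/.../O.X]-1 (2,1)[.OX/.../.OX]-1
p2 X@[OOX/.../..X]: (1,0)[OOX/X../..X]+1* (1,1)[OOX/.X./..X]+1 (1,2)[OOX/..X/..X]+1 (2,0)[OOX/.../X.X]+1 (2,1)[OOX/.../.XX]+1
p3 O@[OOX/X../..X]: (1,1)[OOX/XO./..X]-1* (1,2)[OOX/X.O/..X]-1 (2,0)[OOX/X../O.X]-1 (2,1)[OOX/X../.OX]-1
p4 X@[OOX/XO./..X]: (1,2)[OOX/XOX/..X]+1* (2,0)[OOX/XO./X.X]-1 (2,1)[OOX/XO./.XX]-1
p5 O@[OOX/XOX/..X] terminal -1; root [.OX/.../..X] d6

value(.OX/.../..X, O) = -1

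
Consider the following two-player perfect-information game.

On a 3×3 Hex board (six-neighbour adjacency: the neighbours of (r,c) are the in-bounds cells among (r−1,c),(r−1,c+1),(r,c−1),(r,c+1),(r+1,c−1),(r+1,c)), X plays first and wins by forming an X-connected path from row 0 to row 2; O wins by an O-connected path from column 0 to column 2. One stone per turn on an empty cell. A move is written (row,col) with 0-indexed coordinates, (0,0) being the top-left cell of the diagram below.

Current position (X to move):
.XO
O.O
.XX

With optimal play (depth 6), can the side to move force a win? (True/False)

ply 1, X at .XO/O.O/.XX | (0,0)=-1→XXO/O.O/.XX; (1,1)=+1→.XO/OXO/.XX*; (2,0)=-1→.XO/O.O/XXX
ply 2: .XO/OXO/.XX is terminal -1 (O); from .XO/O.O/.XX depth 6

X winning at [.XO/O.O/.XX]: True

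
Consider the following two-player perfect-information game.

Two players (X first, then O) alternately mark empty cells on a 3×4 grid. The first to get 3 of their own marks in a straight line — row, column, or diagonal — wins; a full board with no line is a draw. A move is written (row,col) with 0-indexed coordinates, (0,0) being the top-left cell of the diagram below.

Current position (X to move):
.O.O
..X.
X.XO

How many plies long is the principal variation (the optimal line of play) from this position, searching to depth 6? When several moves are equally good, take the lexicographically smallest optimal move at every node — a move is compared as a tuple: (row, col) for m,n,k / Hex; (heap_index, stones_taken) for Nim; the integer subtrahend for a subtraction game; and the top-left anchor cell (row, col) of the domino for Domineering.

PV length from [.O.O/..X./X.XO]: 1 ply

p1 X@[.O.O/..X./X.XO]: (0,0)[XO.O/..X./X.XO]-1 (0,2)[.OXO/..X./X.XO]+1* (1,0)[.O.O/X.X./X.XO]-1 (1,1)[.O.O/.XX./X.XO]-1 (1,3)[.O.O/..XX/X.XO]-1 (2,1)[.O.O/..X./XXXO]+1
p2 O@[.OXO/..X./X.XO] terminal -1; root [.O.O/..X./X.XO] d6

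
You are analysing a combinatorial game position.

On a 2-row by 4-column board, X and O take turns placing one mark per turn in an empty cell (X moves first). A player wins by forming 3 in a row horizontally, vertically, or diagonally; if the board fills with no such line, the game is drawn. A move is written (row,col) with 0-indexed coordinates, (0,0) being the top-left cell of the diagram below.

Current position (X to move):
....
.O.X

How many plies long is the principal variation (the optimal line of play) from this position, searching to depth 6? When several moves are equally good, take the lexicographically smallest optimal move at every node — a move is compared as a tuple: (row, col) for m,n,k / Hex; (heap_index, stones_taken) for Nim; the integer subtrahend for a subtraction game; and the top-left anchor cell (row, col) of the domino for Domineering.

PV length from [..../.O.X]: 6 plies

[..../.O.X] X move#1: (0,0):+0/X.../.O.X*, (0,1):+0/.X../.O.X, (0,2):+0/..X./.O.X, (0,3):+0/...X/.O.X, (1,0):+0/..../XO.X, (1,2):+0/..../.OXX
[X.../.O.X] O move#2: (0,1):+0/XO../.O.X*, (0,2):+0/X.O./.O.X, (0,3):+0/X..O/.O.X, (1,0):+0/X.../OO.X, (1,2):+0/X.../.OOX
[XO../.O.X] X move#3: (0,2):+0/XOX./.O.X*, (0,3):+0/XO.X/.O.X, (1,0):+0/XO../XO.X, (1,2):+0/XO../.OXX
[XOX./.O.X] O move#4: (0,3):+0/XOXO/.O.X*, (1,0):+0/XOX./OO.X, (1,2):+0/XOX./.OOX
[XOXO/.O.X] X move#5: (1,0):+0/XOXO/XO.X*, (1,2):+0/XOXO/.OXX
[XOXO/XO.X] O move#6: (1,2):+0/XOXO/XOOX*
[XOXO/XOOX] end (terminal +0, X#7); searched ..../.O.X to 6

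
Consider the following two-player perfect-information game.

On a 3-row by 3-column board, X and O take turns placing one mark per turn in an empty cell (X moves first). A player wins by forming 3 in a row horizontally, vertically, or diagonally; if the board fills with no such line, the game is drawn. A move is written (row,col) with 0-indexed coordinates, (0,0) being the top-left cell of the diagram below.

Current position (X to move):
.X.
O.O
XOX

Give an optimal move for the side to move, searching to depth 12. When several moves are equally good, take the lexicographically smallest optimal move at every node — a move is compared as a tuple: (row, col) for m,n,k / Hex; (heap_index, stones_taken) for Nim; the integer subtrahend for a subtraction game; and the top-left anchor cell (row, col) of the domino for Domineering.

[.X./O.O/XOX] X move#1: (0,0):-1/XX./O.O/XOX, (0,2):-1/.XX/O.O/XOX, (1,1):+1/.X./OXO/XOX*
[.X./OXO/XOX] O move#2: (0,0):-1/OX./OXO/XOX*, (0,2):-1/.XO/OXO/XOX
[OX./OXO/XOX] X move#3: (0,2):+1/OXX/OXO/XOX*
[OXX/OXO/XOX] end (terminal -1, O#4); searched .X./O.O/XOX to 12

X's best at [.X./O.O/XOX]: (1,1)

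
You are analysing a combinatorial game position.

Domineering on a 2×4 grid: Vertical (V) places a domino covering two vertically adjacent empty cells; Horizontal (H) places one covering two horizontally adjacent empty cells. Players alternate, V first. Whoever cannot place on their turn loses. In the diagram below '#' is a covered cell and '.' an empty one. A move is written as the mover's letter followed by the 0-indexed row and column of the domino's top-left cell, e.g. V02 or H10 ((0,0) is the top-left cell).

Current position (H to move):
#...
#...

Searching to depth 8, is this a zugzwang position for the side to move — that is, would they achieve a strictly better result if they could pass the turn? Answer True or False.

[#.../#...] H move#1: H01:+1/###./#...*, H02:+1/#.##/#..., H11:+1/#.../###., H12:+1/#.../#.##
[###./#...] V move#2: V03:-1/####/#..#*
[####/#..#] H move#3: H11:+1/####/####*
[####/####] end (terminal -1, V#4); searched #.../#... to 8
suppose H passes — search the same position with V to move:
pass> [#.../#...] V move#1: V01:-1/##../##.., V02:+1/#.#./#.#.*, V03:-1/#..#/#..#
pass> [#.#./#.#.] end (terminal -1, H#2); searched #.../#... to 8
for H: play +1, pass -1

zugzwang(#.../#..., H) = False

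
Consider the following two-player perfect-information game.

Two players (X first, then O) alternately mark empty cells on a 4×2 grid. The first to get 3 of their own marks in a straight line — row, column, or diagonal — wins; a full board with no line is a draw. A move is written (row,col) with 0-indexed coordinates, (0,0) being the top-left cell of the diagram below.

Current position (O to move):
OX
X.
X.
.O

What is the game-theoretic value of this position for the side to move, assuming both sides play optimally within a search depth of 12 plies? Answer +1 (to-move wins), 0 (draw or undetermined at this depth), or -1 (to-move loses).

[OX/X./X./.O] O move#1: (1,1):-1/OX/XO/X./.O, (2,1):-1/OX/X./XO/.O, (3,0):+0/OX/X./X./OO*
[OX/X./X./OO] X move#2: (1,1):+0/OX/XX/X./OO*, (2,1):+0/OX/X./XX/OO
[OX/XX/X./OO] O move#3: (2,1):+0/OX/XX/XO/OO*
[OX/XX/XO/OO] end (terminal +0, X#4); searched OX/X./X./.O to 12

value(OX/X./X./.O, O) = 0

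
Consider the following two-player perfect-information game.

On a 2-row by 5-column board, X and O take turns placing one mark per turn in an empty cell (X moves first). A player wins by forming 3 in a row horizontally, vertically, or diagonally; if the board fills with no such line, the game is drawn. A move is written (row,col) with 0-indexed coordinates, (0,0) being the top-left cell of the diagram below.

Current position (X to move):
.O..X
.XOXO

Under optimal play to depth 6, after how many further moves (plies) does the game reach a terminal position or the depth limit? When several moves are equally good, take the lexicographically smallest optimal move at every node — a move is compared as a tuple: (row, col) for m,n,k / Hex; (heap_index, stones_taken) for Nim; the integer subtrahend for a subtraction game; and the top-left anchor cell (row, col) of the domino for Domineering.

PV length from [.O..X/.XOXO]: 4 plies

p1 X@[.O..X/.XOXO]: (0,0)[XO..X/.XOXO]+0* (0,2)[.OX.X/.XOXO]+0 (0,3)[.O.XX/.XOXO]+0 (1,0)[.O..X/XXOXO]-1
p2 O@[XO..X/.XOXO]: (0,2)[XOO.X/.XOXO]+0* (0,3)[XO.OX/.XOXO]+0 (1,0)[XO..X/OXOXO]+0
p3 X@[XOO.X/.XOXO]: (0,3)[XOOXX/.XOXO]+0* (1,0)[XOO.X/XXOXO]-1
p4 O@[XOOXX/.XOXO]: (1,0)[XOOXX/OXOXO]+0*
p5 X@[XOOXX/OXOXO] terminal +0; root [.O..X/.XOXO] d6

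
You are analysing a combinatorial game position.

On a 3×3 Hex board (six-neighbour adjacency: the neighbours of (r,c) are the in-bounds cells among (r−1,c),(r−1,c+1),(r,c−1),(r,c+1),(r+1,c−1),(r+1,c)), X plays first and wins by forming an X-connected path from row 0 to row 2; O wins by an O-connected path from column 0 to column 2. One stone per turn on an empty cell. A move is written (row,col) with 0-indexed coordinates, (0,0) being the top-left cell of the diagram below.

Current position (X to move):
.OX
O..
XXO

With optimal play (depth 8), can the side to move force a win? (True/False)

[.OX/O../XXO] X move#1: (0,0):+1/XOX/O../XXO*, (1,1):+1/.OX/OX./XXO, (1,2):+1/.OX/O.X/XXO
[XOX/O../XXO] O move#2: (1,1):-1/XOX/OO./XXO*, (1,2):-1/XOX/O.O/XXO
[XOX/OO./XXO] X move#3: (1,2):+1/XOX/OOX/XXO*
[XOX/OOX/XXO] end (terminal -1, O#4); searched .OX/O../XXO to 8

X winning at [.OX/O../XXO]: True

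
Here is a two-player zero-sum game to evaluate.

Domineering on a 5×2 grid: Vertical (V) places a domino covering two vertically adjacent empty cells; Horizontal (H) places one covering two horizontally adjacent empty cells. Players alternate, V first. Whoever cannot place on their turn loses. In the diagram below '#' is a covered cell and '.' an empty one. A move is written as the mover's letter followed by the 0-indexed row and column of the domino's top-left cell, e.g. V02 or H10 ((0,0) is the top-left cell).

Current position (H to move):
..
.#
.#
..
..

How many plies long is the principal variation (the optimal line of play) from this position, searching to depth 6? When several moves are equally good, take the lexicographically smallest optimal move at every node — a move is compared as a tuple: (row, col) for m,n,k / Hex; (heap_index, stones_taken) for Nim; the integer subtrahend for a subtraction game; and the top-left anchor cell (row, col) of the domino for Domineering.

PV length from [../.#/.#/../..]: 3 plies

ply 1, H at ../.#/.#/../.. | H00=-1→##/.#/.#/../..; H30=+1→../.#/.#/##/..*; H40=+1→../.#/.#/../##
ply 2, V at ../.#/.#/##/.. | V00=-1→#./##/.#/##/..*; V10=-1→../##/##/##/..
ply 3, H at #./##/.#/##/.. | H40=+1→#./##/.#/##/##*
ply 4: #./##/.#/##/## is terminal -1 (V); from ../.#/.#/../.. depth 6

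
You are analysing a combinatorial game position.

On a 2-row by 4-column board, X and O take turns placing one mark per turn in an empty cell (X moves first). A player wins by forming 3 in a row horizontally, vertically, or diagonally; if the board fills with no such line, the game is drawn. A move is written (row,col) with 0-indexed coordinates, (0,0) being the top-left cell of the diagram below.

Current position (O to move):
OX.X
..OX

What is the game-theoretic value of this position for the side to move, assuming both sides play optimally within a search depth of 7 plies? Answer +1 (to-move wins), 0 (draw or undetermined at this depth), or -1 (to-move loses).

value(OX.X/..OX, O) = 0

[OX.X/..OX] O move#1: (0,2):+0/OXOX/..OX*, (1,0):-1/OX.X/O.OX, (1,1):-1/OX.X/.OOX
[OXOX/..OX] X move#2: (1,0):+0/OXOX/X.OX*, (1,1):+0/OXOX/.XOX
[OXOX/X.OX] O move#3: (1,1):+0/OXOX/XOOX*
[OXOX/XOOX] end (terminal +0, X#4); searched OX.X/..OX to 7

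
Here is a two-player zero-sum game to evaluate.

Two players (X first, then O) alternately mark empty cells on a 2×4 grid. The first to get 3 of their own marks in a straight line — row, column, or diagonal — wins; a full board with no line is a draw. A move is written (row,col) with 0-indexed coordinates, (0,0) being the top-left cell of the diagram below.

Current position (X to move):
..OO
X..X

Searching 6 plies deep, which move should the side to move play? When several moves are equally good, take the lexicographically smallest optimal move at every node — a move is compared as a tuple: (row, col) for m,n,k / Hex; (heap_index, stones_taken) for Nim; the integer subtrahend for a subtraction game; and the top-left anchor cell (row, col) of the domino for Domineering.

X's best at [..OO/X..X]: (0,1)

ply 1, X at ..OO/X..X | (0,0)=-1→X.OO/X..X; (0,1)=+0→.XOO/X..X*; (1,1)=-1→..OO/XX.X; (1,2)=-1→..OO/X.XX
ply 2, O at .XOO/X..X | (0,0)=+0→OXOO/X..X*; (1,1)=+0→.XOO/XO.X; (1,2)=+0→.XOO/X.OX
ply 3, X at OXOO/X..X | (1,1)=+0→OXOO/XX.X*; (1,2)=+0→OXOO/X.XX
ply 4, O at OXOO/XX.X | (1,2)=+0→OXOO/XXOX*
ply 5: OXOO/XXOX is terminal +0 (X); from ..OO/X..X depth 6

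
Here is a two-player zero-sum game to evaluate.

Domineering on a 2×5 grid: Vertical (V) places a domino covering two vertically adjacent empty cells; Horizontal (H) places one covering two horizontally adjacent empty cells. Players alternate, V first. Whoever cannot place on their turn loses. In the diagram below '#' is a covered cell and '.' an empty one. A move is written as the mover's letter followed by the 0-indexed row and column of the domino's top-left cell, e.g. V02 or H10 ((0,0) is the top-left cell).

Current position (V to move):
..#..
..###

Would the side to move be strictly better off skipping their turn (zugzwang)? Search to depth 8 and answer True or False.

zugzwang(..#../..###, V) = False

p1 V@[..#../..###]: V00[#.#../#.###]+1* V01[.##../.####]+1
p2 H@[#.#../#.###]: H03[#.###/#.###]-1*
p3 V@[#.###/#.###]: V01[#####/#####]+1*
p4 H@[#####/#####] terminal -1; root [..#../..###] d8
pass branch (H moves first from the same position):
  | p1 H@[..#../..###]: H00[###../..###]+1* H03[..###/..###]-1 H10[..#../#####]+1
  | p2 V@[###../..###] terminal -1; root [..#../..###] d8
V moving scores +1; V passing scores -1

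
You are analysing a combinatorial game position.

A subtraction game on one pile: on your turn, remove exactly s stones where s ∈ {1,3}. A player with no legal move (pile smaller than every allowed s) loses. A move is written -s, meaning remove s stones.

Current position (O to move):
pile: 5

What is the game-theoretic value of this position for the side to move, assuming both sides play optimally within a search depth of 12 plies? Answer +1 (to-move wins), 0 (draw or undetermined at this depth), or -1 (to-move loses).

value(5, O) = +1

p1 O@[5]: -1[4]+1* -3[2]+1
p2 X@[4]: -1[3]-1* -3[1]-1
p3 O@[3]: -1[2]+1* -3[0]+1
p4 X@[2]: -1[1]-1*
p5 O@[1]: -1[0]+1*
p6 X@[0] terminal -1; root [5] d12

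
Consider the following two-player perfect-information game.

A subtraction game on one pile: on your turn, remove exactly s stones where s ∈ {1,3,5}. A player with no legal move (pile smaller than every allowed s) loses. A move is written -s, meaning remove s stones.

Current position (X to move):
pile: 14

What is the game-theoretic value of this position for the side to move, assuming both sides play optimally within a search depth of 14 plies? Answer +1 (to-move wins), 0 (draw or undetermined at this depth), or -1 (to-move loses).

value(14, X) = -1

ply 1, X at 14 | -1=-1→13*; -3=-1→11; -5=-1→9
ply 2, O at 13 | -1=+1→12*; -3=+1→10; -5=+1→8
ply 3, X at 12 | -1=-1→11*; -3=-1→9; -5=-1→7
ply 4, O at 11 | -1=+1→10*; -3=+1→8; -5=+1→6
ply 5, X at 10 | -1=-1→9*; -3=-1→7; -5=-1→5
ply 6, O at 9 | -1=+1→8*; -3=+1→6; -5=+1→4
ply 7, X at 8 | -1=-1→7*; -3=-1→5; -5=-1→3
ply 8, O at 7 | -1=+1→6*; -3=+1→4; -5=+1→2
ply 9, X at 6 | -1=-1→5*; -3=-1→3; -5=-1→1
ply 10, O at 5 | -1=+1→4*; -3=+1→2; -5=+1→0
ply 11, X at 4 | -1=-1→3*; -3=-1→1
ply 12, O at 3 | -1=+1→2*; -3=+1→0
ply 13, X at 2 | -1=-1→1*
ply 14, O at 1 | -1=+1→0*
ply 15: 0 is terminal -1 (X); from 14 depth 14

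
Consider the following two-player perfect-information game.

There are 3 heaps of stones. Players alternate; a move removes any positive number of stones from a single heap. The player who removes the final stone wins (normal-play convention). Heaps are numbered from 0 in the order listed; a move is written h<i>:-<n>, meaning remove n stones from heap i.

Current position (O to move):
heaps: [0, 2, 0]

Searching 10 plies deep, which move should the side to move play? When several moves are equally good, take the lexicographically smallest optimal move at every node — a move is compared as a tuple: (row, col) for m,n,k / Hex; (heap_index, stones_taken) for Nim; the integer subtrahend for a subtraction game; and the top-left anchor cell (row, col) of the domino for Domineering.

ply 1, O at (0,2,0) | h1:-1=-1→(0,1,0); h1:-2=+1→(0,0,0)*
ply 2: (0,0,0) is terminal -1 (X); from (0,2,0) depth 10

O's best at [(0,2,0)]: h1:-2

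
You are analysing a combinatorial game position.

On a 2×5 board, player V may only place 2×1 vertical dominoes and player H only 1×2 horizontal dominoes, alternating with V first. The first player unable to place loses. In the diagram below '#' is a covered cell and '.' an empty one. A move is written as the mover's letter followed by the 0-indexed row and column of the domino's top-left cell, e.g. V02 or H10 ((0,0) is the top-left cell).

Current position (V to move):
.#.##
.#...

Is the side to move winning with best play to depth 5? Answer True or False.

[.#.##/.#...] V move#1: V00:-1/##.##/##..., V02:+1/.####/.##..*
[.####/.##..] H move#2: H13:-1/.####/.####*
[.####/.####] V move#3: V00:+1/#####/#####*
[#####/#####] end (terminal -1, H#4); searched .#.##/.#... to 5

V winning at [.#.##/.#...]: True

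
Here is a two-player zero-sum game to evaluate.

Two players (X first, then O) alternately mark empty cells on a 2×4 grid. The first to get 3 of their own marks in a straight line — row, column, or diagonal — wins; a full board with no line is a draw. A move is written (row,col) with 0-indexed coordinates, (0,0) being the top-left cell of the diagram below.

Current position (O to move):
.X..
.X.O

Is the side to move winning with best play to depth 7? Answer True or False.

O winning at [.X../.X.O]: False

[.X../.X.O] O move#1: (0,0):+0/OX../.X.O*, (0,2):+0/.XO./.X.O, (0,3):+0/.X.O/.X.O, (1,0):-1/.X../OX.O, (1,2):-1/.X../.XOO
[OX../.X.O] X move#2: (0,2):+0/OXX./.X.O*, (0,3):+0/OX.X/.X.O, (1,0):+0/OX../XX.O, (1,2):+0/OX../.XXO
[OXX./.X.O] O move#3: (0,3):+0/OXXO/.X.O*, (1,0):-1/OXX./OX.O, (1,2):-1/OXX./.XOO
[OXXO/.X.O] X move#4: (1,0):+0/OXXO/XX.O*, (1,2):+0/OXXO/.XXO
[OXXO/XX.O] O move#5: (1,2):+0/OXXO/XXOO*
[OXXO/XXOO] end (terminal +0, X#6); searched .X../.X.O to 7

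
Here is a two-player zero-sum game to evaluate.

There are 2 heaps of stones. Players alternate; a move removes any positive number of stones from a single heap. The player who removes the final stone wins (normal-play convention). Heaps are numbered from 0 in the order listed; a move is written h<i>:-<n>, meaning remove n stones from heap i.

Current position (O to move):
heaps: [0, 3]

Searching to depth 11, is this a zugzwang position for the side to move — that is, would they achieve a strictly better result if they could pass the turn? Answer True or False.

zugzwang((0,3), O) = False

[(0,3)] O move#1: h1:-1:-1/(0,2), h1:-2:-1/(0,1), h1:-3:+1/(0,0)*
[(0,0)] end (terminal -1, X#2); searched (0,3) to 11
suppose O passes — search the same position with X to move:
pass> [(0,3)] X move#1: h1:-1:-1/(0,2), h1:-2:-1/(0,1), h1:-3:+1/(0,0)*
pass> [(0,0)] end (terminal -1, O#2); searched (0,3) to 11
for O: play +1, pass -1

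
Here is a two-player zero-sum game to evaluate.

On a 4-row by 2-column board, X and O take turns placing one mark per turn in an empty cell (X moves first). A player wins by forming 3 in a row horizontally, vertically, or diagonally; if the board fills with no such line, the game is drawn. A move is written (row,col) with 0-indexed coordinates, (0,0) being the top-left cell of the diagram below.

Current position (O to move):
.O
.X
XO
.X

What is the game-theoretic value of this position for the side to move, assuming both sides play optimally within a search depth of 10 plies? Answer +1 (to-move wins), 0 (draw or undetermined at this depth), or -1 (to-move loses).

ply 1, O at .O/.X/XO/.X | (0,0)=+0→OO/.X/XO/.X*; (1,0)=+0→.O/OX/XO/.X; (3,0)=+0→.O/.X/XO/OX
ply 2, X at OO/.X/XO/.X | (1,0)=+0→OO/XX/XO/.X*; (3,0)=+0→OO/.X/XO/XX
ply 3, O at OO/XX/XO/.X | (3,0)=+0→OO/XX/XO/OX*
ply 4: OO/XX/XO/OX is terminal +0 (X); from .O/.X/XO/.X depth 10

value(.O/.X/XO/.X, O) = 0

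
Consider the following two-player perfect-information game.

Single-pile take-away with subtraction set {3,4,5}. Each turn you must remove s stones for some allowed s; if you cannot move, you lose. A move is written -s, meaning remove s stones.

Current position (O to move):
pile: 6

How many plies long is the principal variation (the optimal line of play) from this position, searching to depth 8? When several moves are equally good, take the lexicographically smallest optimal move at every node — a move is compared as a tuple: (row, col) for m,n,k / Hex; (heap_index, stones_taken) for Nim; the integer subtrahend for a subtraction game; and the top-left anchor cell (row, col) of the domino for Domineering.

ply 1, O at 6 | -3=-1→3; -4=+1→2*; -5=+1→1
ply 2: 2 is terminal -1 (X); from 6 depth 8

PV length from [6]: 1 ply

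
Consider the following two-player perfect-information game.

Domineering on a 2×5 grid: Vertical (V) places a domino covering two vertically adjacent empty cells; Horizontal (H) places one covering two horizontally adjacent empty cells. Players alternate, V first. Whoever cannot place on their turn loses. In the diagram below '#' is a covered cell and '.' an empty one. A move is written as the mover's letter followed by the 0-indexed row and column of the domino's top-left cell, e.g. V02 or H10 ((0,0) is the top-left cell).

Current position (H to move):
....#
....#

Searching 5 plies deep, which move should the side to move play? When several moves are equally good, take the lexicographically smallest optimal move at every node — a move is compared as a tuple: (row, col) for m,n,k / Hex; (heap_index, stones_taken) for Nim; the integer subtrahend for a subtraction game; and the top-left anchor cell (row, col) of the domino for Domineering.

ply 1, H at ....#/....# | H00=-1→##..#/....#; H01=+1→.##.#/....#*; H02=-1→..###/....#; H10=-1→....#/##..#; H11=+1→....#/.##.#; H12=-1→....#/..###
ply 2, V at .##.#/....# | V00=-1→###.#/#...#*; V03=-1→.####/...##
ply 3, H at ###.#/#...# | H11=-1→###.#/###.#; H12=+1→###.#/#.###*
ply 4: ###.#/#.### is terminal -1 (V); from ....#/....# depth 5

H's best at [....#/....#]: H01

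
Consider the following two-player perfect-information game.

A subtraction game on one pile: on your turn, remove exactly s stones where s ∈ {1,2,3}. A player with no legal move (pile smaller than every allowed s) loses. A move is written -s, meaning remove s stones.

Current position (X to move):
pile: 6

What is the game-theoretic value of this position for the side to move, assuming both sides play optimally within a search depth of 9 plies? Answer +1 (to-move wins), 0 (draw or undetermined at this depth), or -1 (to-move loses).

value(6, X) = +1

p1 X@[6]: -1[5]-1 -2[4]+1* -3[3]-1
p2 O@[4]: -1[3]-1* -2[2]-1 -3[1]-1
p3 X@[3]: -1[2]-1 -2[1]-1 -3[0]+1*
p4 O@[0] terminal -1; root [6] d9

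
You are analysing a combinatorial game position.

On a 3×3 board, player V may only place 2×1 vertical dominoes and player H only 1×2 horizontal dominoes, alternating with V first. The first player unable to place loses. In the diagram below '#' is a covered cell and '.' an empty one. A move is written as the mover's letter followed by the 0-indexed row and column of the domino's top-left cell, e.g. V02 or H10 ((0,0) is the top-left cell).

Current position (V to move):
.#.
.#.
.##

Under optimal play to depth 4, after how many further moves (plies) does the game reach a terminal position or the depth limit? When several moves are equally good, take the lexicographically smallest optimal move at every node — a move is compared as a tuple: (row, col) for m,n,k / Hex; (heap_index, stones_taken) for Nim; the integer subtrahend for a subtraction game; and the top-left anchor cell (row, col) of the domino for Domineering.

ply 1, V at .#./.#./.## | V00=+1→##./##./.##*; V02=+1→.##/.##/.##; V10=+1→.#./##./###
ply 2: ##./##./.## is terminal -1 (H); from .#./.#./.## depth 4

PV length from [.#./.#./.##]: 1 ply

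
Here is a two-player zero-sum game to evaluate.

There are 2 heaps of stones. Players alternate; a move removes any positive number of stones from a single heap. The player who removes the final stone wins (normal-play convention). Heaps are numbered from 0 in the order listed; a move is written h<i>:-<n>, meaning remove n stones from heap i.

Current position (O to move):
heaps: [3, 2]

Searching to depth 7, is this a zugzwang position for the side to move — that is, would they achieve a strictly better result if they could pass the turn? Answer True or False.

ply 1, O at (3,2) | h0:-1=+1→(2,2)*; h0:-2=-1→(1,2); h0:-3=-1→(0,2); h1:-1=-1→(3,1); h1:-2=-1→(3,0)
ply 2, X at (2,2) | h0:-1=-1→(1,2)*; h0:-2=-1→(0,2); h1:-1=-1→(2,1); h1:-2=-1→(2,0)
ply 3, O at (1,2) | h0:-1=-1→(0,2); h1:-1=+1→(1,1)*; h1:-2=-1→(1,0)
ply 4, X at (1,1) | h0:-1=-1→(0,1)*; h1:-1=-1→(1,0)
ply 5, O at (0,1) | h1:-1=+1→(0,0)*
ply 6: (0,0) is terminal -1 (X); from (3,2) depth 7
pass branch (X moves first from the same position):
  | ply 1, X at (3,2) | h0:-1=+1→(2,2)*; h0:-2=-1→(1,2); h0:-3=-1→(0,2); h1:-1=-1→(3,1); h1:-2=-1→(3,0)
  | ply 2, O at (2,2) | h0:-1=-1→(1,2)*; h0:-2=-1→(0,2); h1:-1=-1→(2,1); h1:-2=-1→(2,0)
  | ply 3, X at (1,2) | h0:-1=-1→(0,2); h1:-1=+1→(1,1)*; h1:-2=-1→(1,0)
  | ply 4, O at (1,1) | h0:-1=-1→(0,1)*; h1:-1=-1→(1,0)
  | ply 5, X at (0,1) | h1:-1=+1→(0,0)*
  | ply 6: (0,0) is terminal -1 (O); from (3,2) depth 7
O moving scores +1; O passing scores -1

zugzwang((3,2), O) = False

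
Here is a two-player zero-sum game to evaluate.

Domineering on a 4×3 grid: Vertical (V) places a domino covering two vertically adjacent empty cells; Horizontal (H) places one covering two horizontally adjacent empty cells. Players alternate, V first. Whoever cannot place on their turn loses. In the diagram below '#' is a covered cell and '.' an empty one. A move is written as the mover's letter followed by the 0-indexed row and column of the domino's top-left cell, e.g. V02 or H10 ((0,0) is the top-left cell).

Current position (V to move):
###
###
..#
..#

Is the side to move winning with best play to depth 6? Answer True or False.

V winning at [###/###/..#/..#]: True

p1 V@[###/###/..#/..#]: V20[###/###/#.#/#.#]+1* V21[###/###/.##/.##]+1
p2 H@[###/###/#.#/#.#] terminal -1; root [###/###/..#/..#] d6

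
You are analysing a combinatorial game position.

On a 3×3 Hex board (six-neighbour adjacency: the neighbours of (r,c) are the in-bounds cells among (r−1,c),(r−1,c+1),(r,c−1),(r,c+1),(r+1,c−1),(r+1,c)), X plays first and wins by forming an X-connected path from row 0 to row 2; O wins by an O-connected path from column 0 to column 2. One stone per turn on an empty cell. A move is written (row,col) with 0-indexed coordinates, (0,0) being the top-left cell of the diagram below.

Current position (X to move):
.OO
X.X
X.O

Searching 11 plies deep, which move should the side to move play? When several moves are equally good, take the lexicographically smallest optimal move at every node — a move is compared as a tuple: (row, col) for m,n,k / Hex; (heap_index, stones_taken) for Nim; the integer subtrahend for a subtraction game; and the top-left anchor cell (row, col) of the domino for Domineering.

X's best at [.OO/X.X/X.O]: (0,0)

p1 X@[.OO/X.X/X.O]: (0,0)[XOO/X.X/X.O]+1* (1,1)[.OO/XXX/X.O]-1 (2,1)[.OO/X.X/XXO]-1
p2 O@[XOO/X.X/X.O] terminal -1; root [.OO/X.X/X.O] d11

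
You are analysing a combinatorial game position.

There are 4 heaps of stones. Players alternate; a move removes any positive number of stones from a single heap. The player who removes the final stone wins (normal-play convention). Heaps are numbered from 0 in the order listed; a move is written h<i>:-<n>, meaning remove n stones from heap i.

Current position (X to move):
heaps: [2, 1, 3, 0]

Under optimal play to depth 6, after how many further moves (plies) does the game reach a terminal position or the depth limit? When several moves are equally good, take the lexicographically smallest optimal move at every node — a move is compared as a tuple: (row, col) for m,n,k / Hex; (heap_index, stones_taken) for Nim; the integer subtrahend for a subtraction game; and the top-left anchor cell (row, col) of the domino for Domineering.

PV length from [(2,1,3,0)]: 4 plies

ply 1, X at (2,1,3,0) | h0:-1=-1→(1,1,3,0)*; h0:-2=-1→(0,1,3,0); h1:-1=-1→(2,0,3,0); h2:-1=-1→(2,1,2,0); h2:-2=-1→(2,1,1,0); h2:-3=-1→(2,1,0,0)
ply 2, O at (1,1,3,0) | h0:-1=-1→(0,1,3,0); h1:-1=-1→(1,0,3,0); h2:-1=-1→(1,1,2,0); h2:-2=-1→(1,1,1,0); h2:-3=+1→(1,1,0,0)*
ply 3, X at (1,1,0,0) | h0:-1=-1→(0,1,0,0)*; h1:-1=-1→(1,0,0,0)
ply 4, O at (0,1,0,0) | h1:-1=+1→(0,0,0,0)*
ply 5: (0,0,0,0) is terminal -1 (X); from (2,1,3,0) depth 6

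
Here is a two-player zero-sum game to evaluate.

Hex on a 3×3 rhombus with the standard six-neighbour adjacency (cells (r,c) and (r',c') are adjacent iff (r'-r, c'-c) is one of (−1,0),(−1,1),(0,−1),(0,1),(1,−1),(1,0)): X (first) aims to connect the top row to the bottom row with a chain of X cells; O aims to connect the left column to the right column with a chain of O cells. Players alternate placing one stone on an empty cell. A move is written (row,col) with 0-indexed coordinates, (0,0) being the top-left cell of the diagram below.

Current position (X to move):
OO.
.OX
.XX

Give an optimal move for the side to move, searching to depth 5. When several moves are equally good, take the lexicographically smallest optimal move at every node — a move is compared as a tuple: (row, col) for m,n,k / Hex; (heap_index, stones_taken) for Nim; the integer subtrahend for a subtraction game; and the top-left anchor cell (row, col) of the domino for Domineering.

X's best at [OO./.OX/.XX]: (0,2)

[OO./.OX/.XX] X move#1: (0,2):+1/OOX/.OX/.XX*, (1,0):-1/OO./XOX/.XX, (2,0):-1/OO./.OX/XXX
[OOX/.OX/.XX] end (terminal -1, O#2); searched OO./.OX/.XX to 5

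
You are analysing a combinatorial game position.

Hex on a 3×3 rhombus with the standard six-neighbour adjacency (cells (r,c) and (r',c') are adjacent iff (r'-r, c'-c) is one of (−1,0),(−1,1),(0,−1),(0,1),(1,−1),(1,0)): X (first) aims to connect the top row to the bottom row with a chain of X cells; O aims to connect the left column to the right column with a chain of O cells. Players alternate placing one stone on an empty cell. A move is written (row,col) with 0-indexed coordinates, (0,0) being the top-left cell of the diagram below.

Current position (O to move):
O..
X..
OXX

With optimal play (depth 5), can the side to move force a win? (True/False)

O winning at [O../X../OXX]: True

p1 O@[O../X../OXX]: (0,1)[OO./X../OXX]-1 (0,2)[O.O/X../OXX]+1* (1,1)[O../XO./OXX]+1 (1,2)[O../X.O/OXX]-1
p2 X@[O.O/X../OXX]: (0,1)[OXO/X../OXX]-1* (1,1)[O.O/XX./OXX]-1 (1,2)[O.O/X.X/OXX]-1
p3 O@[OXO/X../OXX]: (1,1)[OXO/XO./OXX]+1* (1,2)[OXO/X.O/OXX]-1
p4 X@[OXO/XO./OXX] terminal -1; root [O../X../OXX] d5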